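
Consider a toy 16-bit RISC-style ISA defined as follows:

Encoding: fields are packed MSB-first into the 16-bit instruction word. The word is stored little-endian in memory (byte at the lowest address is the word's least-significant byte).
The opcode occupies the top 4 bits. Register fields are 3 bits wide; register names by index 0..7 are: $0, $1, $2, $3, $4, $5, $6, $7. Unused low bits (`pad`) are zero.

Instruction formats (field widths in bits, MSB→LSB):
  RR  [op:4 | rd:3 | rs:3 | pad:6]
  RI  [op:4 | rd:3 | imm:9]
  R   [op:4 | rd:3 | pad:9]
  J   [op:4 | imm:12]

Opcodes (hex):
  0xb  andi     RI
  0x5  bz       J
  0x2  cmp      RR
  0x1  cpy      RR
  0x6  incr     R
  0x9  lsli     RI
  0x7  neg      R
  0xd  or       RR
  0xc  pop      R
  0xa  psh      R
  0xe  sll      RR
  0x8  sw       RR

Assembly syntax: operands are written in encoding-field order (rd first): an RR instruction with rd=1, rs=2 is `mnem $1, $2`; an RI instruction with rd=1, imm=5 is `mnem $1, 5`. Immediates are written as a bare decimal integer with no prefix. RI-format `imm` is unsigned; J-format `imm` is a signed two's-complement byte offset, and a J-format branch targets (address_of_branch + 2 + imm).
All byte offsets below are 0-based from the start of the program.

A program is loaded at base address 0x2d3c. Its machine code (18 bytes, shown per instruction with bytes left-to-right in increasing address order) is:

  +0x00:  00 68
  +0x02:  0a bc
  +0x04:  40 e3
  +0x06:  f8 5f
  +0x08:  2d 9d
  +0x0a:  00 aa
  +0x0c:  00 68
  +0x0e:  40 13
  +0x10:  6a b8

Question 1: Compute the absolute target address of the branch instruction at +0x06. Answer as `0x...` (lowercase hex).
0x2d3c

[06] f8 5f → 0x5ff8
  op=0x5ff8>>12=0x5 ⇒ bz (J)
  imm: (w>>0)&0xfff=0xff8 (s12→-8) → -8
  target = base 0x2d3c + off 0x06 + 2 + imm -8 = 0x2d3c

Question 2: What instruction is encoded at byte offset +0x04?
off 0x04: read 40 e3 as little → 0xe340
  opcode bits[15:12]=0xe: sll/RR
  rd: (w>>9)&0x7=0x1 → $1
  rs: (w>>6)&0x7=0x5 → $5

sll $1, $5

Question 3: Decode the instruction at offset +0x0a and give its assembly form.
[0a] 00 aa → 0xaa00
  top 4b → 0xa → psh [R]
  rd: (w>>9)&0x7=0x5 → $5

psh $5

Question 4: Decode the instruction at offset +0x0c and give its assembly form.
incr $4

off 0x0c: read 00 68 as little → 0x6800
  opcode bits[15:12]=0x6: incr/R
  [11:9] rd=4 = $4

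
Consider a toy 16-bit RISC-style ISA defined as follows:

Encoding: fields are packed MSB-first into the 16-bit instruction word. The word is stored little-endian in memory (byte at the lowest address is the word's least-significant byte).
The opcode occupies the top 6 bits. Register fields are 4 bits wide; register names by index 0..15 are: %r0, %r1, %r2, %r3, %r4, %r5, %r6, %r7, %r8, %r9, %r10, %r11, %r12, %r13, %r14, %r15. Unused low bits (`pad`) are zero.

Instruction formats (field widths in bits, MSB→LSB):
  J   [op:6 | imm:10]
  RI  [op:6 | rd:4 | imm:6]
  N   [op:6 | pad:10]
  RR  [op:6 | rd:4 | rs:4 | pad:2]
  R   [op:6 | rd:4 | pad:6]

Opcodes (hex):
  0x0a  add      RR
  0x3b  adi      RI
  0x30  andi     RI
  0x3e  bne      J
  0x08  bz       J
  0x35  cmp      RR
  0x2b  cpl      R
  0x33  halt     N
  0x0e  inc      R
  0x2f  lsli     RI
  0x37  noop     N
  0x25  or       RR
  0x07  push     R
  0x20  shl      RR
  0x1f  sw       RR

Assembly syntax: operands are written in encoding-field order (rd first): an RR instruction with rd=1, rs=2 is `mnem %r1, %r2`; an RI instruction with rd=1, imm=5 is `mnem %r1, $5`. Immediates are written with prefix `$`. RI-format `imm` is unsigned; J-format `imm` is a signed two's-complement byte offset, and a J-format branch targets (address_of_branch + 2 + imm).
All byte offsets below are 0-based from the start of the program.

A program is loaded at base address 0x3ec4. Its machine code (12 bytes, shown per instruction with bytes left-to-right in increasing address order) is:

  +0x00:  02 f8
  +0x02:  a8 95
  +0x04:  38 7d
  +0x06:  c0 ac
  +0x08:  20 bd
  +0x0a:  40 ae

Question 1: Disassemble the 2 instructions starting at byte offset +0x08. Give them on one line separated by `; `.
lsli %r4, $32; cpl %r9

@+08  little-endian(20 bd) = 0xbd20
  op=0xbd20>>10=0x2f ⇒ lsli (RI)
  rd@[9:6]=0x4 ⇒ %r4
  imm@[5:0]=0x20 ⇒ $32
@+0a  little-endian(40 ae) = 0xae40
  op=0xae40>>10=0x2b ⇒ cpl (R)
  rd@[9:6]=0x9 ⇒ %r9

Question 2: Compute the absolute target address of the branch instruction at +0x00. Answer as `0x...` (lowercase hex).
[00] 02 f8 → 0xf802
  op=0xf802>>10=0x3e ⇒ bne (J)
  imm@[9:0]=0x2 ⇒ $2
  target = base 0x3ec4 + off 0x00 + 2 + imm 2 = 0x3ec8

0x3ec8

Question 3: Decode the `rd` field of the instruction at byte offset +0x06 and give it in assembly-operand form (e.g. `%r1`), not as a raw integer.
@+06  little-endian(c0 ac) = 0xacc0
  op=0xacc0>>10=0x2b ⇒ cpl (R)
  rd@[9:6]=0x3 ⇒ %r3

%r3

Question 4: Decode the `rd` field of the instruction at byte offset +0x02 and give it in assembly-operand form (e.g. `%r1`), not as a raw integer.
%r6

+0x02: a8 95 ⇒ word 0x95a8 (little)
  op=0x95a8>>10=0x25 ⇒ or (RR)
  rd@[9:6]=0x6 ⇒ %r6
  rs@[5:2]=0xa ⇒ %r10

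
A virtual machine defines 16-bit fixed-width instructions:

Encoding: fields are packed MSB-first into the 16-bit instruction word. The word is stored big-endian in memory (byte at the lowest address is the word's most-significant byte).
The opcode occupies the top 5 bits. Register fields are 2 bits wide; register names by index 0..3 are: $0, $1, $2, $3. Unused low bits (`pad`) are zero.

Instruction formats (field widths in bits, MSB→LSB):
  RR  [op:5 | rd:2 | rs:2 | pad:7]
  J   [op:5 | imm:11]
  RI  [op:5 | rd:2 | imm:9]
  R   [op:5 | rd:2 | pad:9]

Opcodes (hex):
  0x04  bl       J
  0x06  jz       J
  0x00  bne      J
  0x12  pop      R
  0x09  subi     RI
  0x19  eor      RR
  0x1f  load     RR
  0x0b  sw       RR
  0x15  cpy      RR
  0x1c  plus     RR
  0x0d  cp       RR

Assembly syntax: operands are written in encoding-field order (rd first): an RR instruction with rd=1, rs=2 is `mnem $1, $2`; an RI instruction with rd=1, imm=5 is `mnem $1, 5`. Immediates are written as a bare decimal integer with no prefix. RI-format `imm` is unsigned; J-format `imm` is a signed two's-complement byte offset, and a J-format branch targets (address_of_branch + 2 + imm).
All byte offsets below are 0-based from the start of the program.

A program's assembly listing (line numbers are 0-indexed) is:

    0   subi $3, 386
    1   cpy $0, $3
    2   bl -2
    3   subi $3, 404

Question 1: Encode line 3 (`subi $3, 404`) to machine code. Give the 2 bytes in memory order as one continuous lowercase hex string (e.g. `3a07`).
L3: subi op=0x9:5|rd=3:2|imm=404:9 ⇒ 0x4f94 ⇒ big 4f 94

4f94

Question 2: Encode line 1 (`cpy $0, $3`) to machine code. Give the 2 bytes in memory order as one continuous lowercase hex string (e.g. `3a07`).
line 1 (cpy): pack op=0x15:5|rd=0:2|rs=3:2|pad=0:7 = 0xa980; big→ a9 80

a980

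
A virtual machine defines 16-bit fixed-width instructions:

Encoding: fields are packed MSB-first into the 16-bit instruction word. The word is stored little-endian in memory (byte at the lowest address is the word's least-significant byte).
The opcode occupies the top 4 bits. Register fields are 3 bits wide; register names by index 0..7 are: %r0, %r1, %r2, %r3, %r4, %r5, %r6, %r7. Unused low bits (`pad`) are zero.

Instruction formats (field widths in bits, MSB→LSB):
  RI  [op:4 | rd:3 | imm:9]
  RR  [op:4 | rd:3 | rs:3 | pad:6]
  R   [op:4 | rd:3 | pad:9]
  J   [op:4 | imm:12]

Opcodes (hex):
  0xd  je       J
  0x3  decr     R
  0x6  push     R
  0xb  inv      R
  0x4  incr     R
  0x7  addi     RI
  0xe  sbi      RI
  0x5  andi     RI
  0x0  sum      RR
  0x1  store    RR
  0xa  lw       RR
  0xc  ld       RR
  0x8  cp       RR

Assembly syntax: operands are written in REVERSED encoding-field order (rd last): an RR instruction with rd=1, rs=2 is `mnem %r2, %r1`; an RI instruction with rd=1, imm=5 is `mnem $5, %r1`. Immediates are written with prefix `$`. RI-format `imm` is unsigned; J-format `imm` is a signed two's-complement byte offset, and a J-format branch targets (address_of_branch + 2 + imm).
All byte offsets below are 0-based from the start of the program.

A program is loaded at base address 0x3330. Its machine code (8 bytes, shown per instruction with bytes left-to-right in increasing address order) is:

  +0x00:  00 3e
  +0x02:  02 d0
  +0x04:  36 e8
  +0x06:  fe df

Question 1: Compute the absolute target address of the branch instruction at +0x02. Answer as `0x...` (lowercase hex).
+0x02: 02 d0 ⇒ word 0xd002 (little)
  top 4b → 0xd → je [J]
  imm: (w>>0)&0xfff=0x2 → $2
  target = base 0x3330 + off 0x02 + 2 + imm 2 = 0x3336

0x3336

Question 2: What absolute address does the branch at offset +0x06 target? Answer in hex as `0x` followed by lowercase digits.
0x3336

off 0x06: read fe df as little → 0xdffe
  top 4b → 0xd → je [J]
  imm@[11:0]=0xffe (s12→-2) ⇒ $-2
  target = base 0x3330 + off 0x06 + 2 + imm -2 = 0x3336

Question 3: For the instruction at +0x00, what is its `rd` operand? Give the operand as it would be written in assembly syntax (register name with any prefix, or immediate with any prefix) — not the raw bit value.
%r7

off 0x00: read 00 3e as little → 0x3e00
  op=0x3e00>>12=0x3 ⇒ decr (R)
  rd@[11:9]=0x7 ⇒ %r7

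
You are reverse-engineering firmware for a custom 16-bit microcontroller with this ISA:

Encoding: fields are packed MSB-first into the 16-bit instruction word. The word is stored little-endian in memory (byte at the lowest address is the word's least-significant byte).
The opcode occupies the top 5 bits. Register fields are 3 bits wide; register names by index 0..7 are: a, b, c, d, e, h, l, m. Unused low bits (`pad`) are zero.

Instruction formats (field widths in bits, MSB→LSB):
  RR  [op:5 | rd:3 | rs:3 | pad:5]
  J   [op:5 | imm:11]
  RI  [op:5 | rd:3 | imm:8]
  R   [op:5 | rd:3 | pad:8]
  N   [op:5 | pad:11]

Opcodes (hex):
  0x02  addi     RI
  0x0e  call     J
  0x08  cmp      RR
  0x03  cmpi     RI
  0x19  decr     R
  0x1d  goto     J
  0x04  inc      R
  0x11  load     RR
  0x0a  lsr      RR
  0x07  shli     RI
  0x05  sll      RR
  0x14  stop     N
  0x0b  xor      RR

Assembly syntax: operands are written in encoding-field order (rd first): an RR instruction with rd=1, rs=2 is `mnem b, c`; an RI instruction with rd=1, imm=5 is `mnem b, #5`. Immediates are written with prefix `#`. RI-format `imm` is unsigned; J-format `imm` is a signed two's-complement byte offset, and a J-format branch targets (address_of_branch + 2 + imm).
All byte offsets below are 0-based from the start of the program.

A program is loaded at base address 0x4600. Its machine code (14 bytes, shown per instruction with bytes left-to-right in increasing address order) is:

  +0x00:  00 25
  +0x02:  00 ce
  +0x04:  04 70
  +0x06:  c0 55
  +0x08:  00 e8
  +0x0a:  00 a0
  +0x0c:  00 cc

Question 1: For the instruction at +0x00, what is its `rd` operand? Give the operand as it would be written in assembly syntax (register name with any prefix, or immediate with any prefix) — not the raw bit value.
@+00  little-endian(00 25) = 0x2500
  opcode bits[15:11]=0x4: inc/R
  rd@[10:8]=0x5 ⇒ h

h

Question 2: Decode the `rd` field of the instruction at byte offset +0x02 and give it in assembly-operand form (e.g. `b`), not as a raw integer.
+0x02: 00 ce ⇒ word 0xce00 (little)
  op=0xce00>>11=0x19 ⇒ decr (R)
  [10:8] rd=6 = l

l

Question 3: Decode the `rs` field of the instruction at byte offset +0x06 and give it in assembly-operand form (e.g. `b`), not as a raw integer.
l

@+06  little-endian(c0 55) = 0x55c0
  opcode bits[15:11]=0xa: lsr/RR
  rd@[10:8]=0x5 ⇒ h
  rs@[7:5]=0x6 ⇒ l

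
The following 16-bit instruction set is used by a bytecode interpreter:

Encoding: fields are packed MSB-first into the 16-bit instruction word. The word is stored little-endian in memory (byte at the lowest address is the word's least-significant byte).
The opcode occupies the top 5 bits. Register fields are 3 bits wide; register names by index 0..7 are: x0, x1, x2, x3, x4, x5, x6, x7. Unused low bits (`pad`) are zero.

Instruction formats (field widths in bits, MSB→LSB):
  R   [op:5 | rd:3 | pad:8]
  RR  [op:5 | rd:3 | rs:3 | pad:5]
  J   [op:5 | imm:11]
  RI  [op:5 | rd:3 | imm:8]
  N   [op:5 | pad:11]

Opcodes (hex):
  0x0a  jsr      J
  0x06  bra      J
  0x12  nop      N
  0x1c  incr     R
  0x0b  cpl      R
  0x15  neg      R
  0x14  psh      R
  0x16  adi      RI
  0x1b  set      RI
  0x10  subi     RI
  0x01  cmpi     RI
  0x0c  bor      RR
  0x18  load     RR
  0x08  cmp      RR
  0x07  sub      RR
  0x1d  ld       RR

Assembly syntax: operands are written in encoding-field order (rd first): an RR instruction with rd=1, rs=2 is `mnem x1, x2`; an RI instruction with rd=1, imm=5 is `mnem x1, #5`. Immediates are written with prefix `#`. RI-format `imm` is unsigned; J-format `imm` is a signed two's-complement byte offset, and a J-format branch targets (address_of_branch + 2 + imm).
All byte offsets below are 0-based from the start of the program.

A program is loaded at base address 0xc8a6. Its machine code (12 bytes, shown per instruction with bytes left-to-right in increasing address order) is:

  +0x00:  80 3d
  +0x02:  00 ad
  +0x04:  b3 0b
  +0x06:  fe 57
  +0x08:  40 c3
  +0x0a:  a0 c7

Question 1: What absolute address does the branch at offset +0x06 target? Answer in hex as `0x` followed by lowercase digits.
@+06  little-endian(fe 57) = 0x57fe
  opcode bits[15:11]=0xa: jsr/J
  [10:0] imm=2046 (s11→-2) = #-2
  target = base 0xc8a6 + off 0x06 + 2 + imm -2 = 0xc8ac

0xc8ac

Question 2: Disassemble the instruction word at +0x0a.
off 0x0a: read a0 c7 as little → 0xc7a0
  top 5b → 0x18 → load [RR]
  rd: (w>>8)&0x7=0x7 → x7
  rs: (w>>5)&0x7=0x5 → x5

load x7, x5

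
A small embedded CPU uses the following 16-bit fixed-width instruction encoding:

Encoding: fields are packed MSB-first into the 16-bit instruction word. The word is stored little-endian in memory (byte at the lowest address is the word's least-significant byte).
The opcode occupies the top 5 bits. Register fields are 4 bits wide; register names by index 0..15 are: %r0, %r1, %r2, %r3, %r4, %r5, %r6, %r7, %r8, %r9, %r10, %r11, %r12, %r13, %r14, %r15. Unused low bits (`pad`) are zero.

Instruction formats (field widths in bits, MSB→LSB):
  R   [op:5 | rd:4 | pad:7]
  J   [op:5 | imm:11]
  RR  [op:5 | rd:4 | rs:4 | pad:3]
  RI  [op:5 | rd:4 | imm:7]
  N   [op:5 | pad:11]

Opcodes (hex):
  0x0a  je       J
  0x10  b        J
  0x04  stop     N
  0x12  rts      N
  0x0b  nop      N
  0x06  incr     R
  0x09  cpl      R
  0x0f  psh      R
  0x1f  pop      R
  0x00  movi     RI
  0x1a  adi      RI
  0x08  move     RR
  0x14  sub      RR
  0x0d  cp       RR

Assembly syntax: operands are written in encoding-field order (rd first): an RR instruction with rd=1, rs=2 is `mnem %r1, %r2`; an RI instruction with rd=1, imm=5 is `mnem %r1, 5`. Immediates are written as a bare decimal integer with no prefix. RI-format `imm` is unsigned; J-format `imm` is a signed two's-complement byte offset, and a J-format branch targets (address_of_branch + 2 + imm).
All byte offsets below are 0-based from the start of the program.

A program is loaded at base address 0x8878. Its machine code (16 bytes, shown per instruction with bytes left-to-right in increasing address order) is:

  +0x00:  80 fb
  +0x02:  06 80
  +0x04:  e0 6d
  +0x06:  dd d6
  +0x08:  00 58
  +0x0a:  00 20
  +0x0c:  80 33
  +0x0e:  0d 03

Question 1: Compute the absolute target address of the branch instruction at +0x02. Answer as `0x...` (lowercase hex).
0x8882

[02] 06 80 → 0x8006
  opcode bits[15:11]=0x10: b/J
  imm: (w>>0)&0x7ff=0x6 → 6
  target = base 0x8878 + off 0x02 + 2 + imm 6 = 0x8882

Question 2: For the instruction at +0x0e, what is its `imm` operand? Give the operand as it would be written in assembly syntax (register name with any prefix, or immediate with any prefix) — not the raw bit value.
13

+0x0e: 0d 03 ⇒ word 0x030d (little)
  opcode bits[15:11]=0x0: movi/RI
  [10:7] rd=6 = %r6
  [6:0] imm=13 = 13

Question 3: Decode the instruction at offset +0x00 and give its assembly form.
@+00  little-endian(80 fb) = 0xfb80
  top 5b → 0x1f → pop [R]
  rd@[10:7]=0x7 ⇒ %r7

pop %r7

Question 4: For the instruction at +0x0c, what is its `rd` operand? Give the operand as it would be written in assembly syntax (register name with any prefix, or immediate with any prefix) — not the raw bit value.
off 0x0c: read 80 33 as little → 0x3380
  top 5b → 0x6 → incr [R]
  rd@[10:7]=0x7 ⇒ %r7

%r7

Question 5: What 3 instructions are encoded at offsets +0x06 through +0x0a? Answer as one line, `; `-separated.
adi %r13, 93; nop; stop

+0x06: dd d6 ⇒ word 0xd6dd (little)
  opcode bits[15:11]=0x1a: adi/RI
  rd: (w>>7)&0xf=0xd → %r13
  imm: (w>>0)&0x7f=0x5d → 93
+0x08: 00 58 ⇒ word 0x5800 (little)
  opcode bits[15:11]=0xb: nop/N
+0x0a: 00 20 ⇒ word 0x2000 (little)
  opcode bits[15:11]=0x4: stop/N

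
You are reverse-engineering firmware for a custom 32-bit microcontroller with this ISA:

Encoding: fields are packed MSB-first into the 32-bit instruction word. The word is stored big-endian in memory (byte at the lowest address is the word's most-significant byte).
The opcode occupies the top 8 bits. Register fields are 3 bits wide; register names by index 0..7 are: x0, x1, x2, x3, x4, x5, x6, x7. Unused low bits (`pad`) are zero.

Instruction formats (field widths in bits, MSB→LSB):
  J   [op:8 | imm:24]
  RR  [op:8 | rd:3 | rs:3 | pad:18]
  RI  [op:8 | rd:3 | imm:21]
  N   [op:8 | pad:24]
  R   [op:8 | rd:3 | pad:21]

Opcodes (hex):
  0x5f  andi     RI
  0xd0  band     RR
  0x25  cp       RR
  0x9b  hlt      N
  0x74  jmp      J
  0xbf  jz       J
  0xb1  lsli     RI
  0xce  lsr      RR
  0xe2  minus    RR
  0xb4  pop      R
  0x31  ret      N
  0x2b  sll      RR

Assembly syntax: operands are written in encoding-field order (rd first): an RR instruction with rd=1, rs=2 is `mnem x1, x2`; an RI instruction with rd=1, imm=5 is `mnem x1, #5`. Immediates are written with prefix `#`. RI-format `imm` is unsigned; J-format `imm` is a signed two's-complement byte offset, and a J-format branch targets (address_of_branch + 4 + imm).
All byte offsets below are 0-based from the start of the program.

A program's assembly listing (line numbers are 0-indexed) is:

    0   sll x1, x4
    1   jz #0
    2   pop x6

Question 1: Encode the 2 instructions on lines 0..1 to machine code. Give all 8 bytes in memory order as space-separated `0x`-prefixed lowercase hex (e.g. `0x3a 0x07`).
L0: sll op=0x2b:8|rd=1:3|rs=4:3|pad=0:18 ⇒ 0x2b300000 ⇒ big 2b 30 00 00
L1: jz op=0xbf:8|imm=0:24 ⇒ 0xbf000000 ⇒ big bf 00 00 00

0x2b 0x30 0x00 0x00 0xbf 0x00 0x00 0x00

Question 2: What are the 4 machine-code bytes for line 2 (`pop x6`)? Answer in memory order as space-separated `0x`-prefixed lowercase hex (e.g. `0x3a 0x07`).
2. pop fields op=0xb4:8|rd=6:3|pad=0:21 → word b4c00000h → b4 c0 00 00

0xb4 0xc0 0x00 0x00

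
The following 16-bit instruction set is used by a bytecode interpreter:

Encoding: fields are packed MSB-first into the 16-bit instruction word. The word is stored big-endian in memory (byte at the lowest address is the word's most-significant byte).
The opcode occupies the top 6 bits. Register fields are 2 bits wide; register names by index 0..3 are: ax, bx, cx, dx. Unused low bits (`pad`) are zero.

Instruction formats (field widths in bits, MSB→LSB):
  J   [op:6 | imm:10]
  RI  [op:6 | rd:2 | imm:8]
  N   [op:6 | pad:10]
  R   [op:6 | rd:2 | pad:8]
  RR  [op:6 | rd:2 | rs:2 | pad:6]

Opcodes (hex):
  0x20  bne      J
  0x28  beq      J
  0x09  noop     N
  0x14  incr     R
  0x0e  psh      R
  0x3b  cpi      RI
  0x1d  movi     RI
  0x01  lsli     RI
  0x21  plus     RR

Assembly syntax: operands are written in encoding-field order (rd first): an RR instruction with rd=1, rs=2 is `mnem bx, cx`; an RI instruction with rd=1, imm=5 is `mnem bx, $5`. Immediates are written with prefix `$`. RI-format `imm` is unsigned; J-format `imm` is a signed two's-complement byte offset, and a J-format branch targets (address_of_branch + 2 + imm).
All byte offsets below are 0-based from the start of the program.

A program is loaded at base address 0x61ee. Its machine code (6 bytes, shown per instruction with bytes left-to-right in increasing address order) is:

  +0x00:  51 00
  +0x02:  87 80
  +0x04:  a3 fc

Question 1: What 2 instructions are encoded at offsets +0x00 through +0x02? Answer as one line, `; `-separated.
[00] 51 00 → 0x5100
  opcode bits[15:10]=0x14: incr/R
  rd: (w>>8)&0x3=0x1 → bx
[02] 87 80 → 0x8780
  opcode bits[15:10]=0x21: plus/RR
  rd: (w>>8)&0x3=0x3 → dx
  rs: (w>>6)&0x3=0x2 → cx

incr bx; plus dx, cx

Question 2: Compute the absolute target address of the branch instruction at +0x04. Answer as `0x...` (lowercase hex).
0x61f0

off 0x04: read a3 fc as big → 0xa3fc
  top 6b → 0x28 → beq [J]
  [9:0] imm=1020 (s10→-4) = $-4
  target = base 0x61ee + off 0x04 + 2 + imm -4 = 0x61f0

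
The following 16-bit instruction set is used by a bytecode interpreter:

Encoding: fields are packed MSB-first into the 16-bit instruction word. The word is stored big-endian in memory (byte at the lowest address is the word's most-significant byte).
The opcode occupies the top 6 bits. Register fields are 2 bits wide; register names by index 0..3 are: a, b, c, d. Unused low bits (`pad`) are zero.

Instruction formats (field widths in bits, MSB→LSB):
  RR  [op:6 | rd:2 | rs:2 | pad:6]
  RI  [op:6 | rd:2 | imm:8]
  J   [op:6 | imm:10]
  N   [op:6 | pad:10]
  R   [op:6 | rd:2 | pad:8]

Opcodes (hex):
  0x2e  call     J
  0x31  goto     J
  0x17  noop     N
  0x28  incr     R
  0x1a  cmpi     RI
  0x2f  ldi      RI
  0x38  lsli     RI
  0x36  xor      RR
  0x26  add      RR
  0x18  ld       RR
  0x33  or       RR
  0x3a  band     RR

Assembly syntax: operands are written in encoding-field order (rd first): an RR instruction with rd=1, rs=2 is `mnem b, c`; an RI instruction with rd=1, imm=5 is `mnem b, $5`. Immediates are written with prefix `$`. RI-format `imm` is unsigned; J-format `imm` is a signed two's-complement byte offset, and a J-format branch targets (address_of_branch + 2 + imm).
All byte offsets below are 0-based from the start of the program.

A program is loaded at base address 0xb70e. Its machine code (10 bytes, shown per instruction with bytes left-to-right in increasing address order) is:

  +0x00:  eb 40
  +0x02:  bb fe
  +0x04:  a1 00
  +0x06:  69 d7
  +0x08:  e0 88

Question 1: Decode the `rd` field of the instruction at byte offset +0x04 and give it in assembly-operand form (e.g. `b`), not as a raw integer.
[04] a1 00 → 0xa100
  opcode bits[15:10]=0x28: incr/R
  rd: (w>>8)&0x3=0x1 → b

b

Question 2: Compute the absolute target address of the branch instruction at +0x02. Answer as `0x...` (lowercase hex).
0xb710

@+02  big-endian(bb fe) = 0xbbfe
  top 6b → 0x2e → call [J]
  imm@[9:0]=0x3fe (s10→-2) ⇒ $-2
  target = base 0xb70e + off 0x02 + 2 + imm -2 = 0xb710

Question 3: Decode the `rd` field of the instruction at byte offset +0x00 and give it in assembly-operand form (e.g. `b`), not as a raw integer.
d

+0x00: eb 40 ⇒ word 0xeb40 (big)
  top 6b → 0x3a → band [RR]
  rd@[9:8]=0x3 ⇒ d
  rs@[7:6]=0x1 ⇒ b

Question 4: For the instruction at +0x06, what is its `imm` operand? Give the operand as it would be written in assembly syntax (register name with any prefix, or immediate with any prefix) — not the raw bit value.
[06] 69 d7 → 0x69d7
  opcode bits[15:10]=0x1a: cmpi/RI
  [9:8] rd=1 = b
  [7:0] imm=215 = $215

$215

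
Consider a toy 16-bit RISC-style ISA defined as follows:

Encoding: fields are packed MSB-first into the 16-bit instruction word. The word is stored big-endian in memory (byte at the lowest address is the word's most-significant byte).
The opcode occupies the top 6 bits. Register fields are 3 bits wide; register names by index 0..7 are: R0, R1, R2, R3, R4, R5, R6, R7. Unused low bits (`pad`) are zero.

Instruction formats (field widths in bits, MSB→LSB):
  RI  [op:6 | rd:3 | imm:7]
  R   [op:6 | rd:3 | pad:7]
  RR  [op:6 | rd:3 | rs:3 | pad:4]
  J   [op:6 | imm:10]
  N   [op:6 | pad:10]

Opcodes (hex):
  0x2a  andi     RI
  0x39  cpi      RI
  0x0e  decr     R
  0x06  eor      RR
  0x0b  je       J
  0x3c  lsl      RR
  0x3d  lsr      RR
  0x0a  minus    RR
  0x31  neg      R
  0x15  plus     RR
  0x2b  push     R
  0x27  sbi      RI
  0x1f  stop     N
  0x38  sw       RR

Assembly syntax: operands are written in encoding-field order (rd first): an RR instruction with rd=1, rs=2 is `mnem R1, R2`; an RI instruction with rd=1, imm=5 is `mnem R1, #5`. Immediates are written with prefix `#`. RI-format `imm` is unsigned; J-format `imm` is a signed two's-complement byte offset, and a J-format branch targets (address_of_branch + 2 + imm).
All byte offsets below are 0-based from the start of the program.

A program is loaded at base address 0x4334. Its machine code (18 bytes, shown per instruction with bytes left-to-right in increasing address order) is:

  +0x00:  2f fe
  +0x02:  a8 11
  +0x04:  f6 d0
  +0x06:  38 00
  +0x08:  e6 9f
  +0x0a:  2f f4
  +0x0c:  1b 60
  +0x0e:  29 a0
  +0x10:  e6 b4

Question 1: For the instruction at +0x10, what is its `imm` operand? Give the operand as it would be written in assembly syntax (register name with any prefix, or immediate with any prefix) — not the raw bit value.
[10] e6 b4 → 0xe6b4
  opcode bits[15:10]=0x39: cpi/RI
  rd: (w>>7)&0x7=0x5 → R5
  imm: (w>>0)&0x7f=0x34 → #52

#52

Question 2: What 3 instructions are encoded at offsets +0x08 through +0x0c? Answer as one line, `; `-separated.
cpi R5, #31; je #-12; eor R6, R6

off 0x08: read e6 9f as big → 0xe69f
  opcode bits[15:10]=0x39: cpi/RI
  [9:7] rd=5 = R5
  [6:0] imm=31 = #31
off 0x0a: read 2f f4 as big → 0x2ff4
  opcode bits[15:10]=0xb: je/J
  [9:0] imm=1012 (s10→-12) = #-12
off 0x0c: read 1b 60 as big → 0x1b60
  opcode bits[15:10]=0x6: eor/RR
  [9:7] rd=6 = R6
  [6:4] rs=6 = R6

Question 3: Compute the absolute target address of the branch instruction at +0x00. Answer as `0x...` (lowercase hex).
0x4334

[00] 2f fe → 0x2ffe
  op=0x2ffe>>10=0xb ⇒ je (J)
  imm@[9:0]=0x3fe (s10→-2) ⇒ #-2
  target = base 0x4334 + off 0x00 + 2 + imm -2 = 0x4334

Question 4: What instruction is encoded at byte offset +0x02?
andi R0, #17

off 0x02: read a8 11 as big → 0xa811
  op=0xa811>>10=0x2a ⇒ andi (RI)
  rd@[9:7]=0x0 ⇒ R0
  imm@[6:0]=0x11 ⇒ #17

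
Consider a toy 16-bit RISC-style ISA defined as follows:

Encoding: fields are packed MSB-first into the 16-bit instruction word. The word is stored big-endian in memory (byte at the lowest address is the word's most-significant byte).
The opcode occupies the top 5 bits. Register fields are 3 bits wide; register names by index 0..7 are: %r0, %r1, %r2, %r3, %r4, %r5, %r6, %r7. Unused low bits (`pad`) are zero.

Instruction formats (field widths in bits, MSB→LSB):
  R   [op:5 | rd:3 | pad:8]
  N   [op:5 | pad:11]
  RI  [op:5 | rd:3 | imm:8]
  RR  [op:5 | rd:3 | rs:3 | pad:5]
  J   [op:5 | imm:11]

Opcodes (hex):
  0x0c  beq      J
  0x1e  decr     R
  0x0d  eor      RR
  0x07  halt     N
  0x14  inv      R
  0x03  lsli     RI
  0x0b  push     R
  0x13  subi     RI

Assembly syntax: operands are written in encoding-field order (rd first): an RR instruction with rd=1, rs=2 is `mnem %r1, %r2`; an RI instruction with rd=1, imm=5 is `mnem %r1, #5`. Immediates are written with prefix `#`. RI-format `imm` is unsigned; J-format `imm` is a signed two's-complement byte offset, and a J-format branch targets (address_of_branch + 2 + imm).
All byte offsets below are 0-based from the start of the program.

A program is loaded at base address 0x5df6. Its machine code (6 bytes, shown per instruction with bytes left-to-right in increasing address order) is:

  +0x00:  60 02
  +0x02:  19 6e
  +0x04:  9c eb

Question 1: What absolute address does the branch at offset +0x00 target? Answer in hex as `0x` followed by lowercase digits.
0x5dfa

[00] 60 02 → 0x6002
  op=0x6002>>11=0xc ⇒ beq (J)
  imm@[10:0]=0x2 ⇒ #2
  target = base 0x5df6 + off 0x00 + 2 + imm 2 = 0x5dfa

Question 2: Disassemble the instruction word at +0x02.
lsli %r1, #110

off 0x02: read 19 6e as big → 0x196e
  top 5b → 0x3 → lsli [RI]
  [10:8] rd=1 = %r1
  [7:0] imm=110 = #110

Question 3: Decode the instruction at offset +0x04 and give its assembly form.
off 0x04: read 9c eb as big → 0x9ceb
  top 5b → 0x13 → subi [RI]
  [10:8] rd=4 = %r4
  [7:0] imm=235 = #235

subi %r4, #235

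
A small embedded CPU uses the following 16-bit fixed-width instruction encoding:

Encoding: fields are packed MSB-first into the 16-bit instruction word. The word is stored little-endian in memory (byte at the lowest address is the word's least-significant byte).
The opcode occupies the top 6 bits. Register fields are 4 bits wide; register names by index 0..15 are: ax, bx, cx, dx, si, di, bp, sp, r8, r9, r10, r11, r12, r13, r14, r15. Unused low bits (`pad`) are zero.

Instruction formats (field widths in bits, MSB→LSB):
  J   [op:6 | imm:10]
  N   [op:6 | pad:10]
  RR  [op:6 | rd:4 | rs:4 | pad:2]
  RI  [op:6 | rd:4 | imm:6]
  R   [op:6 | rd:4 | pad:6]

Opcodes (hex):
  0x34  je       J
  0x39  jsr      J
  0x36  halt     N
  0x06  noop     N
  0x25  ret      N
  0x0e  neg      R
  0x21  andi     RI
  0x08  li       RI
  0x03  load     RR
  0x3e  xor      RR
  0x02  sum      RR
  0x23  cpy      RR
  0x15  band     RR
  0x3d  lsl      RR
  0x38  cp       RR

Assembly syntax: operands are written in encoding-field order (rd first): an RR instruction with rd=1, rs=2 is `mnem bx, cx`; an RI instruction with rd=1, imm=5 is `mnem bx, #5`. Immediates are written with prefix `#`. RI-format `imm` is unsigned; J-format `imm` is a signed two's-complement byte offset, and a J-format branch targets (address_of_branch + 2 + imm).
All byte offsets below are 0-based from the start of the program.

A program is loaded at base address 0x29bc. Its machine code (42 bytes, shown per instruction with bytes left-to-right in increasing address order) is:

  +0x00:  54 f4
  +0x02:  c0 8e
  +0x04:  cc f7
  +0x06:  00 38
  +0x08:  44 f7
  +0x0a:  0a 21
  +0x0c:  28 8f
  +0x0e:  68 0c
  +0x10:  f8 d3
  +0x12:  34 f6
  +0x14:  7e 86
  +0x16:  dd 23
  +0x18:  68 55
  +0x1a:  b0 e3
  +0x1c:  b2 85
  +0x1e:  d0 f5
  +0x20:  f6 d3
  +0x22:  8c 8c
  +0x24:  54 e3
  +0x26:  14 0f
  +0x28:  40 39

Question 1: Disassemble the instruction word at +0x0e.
load bx, r10

[0e] 68 0c → 0x0c68
  top 6b → 0x3 → load [RR]
  rd@[9:6]=0x1 ⇒ bx
  rs@[5:2]=0xa ⇒ r10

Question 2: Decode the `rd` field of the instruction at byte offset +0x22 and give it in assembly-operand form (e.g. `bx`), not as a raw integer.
[22] 8c 8c → 0x8c8c
  top 6b → 0x23 → cpy [RR]
  [9:6] rd=2 = cx
  [5:2] rs=3 = dx

cx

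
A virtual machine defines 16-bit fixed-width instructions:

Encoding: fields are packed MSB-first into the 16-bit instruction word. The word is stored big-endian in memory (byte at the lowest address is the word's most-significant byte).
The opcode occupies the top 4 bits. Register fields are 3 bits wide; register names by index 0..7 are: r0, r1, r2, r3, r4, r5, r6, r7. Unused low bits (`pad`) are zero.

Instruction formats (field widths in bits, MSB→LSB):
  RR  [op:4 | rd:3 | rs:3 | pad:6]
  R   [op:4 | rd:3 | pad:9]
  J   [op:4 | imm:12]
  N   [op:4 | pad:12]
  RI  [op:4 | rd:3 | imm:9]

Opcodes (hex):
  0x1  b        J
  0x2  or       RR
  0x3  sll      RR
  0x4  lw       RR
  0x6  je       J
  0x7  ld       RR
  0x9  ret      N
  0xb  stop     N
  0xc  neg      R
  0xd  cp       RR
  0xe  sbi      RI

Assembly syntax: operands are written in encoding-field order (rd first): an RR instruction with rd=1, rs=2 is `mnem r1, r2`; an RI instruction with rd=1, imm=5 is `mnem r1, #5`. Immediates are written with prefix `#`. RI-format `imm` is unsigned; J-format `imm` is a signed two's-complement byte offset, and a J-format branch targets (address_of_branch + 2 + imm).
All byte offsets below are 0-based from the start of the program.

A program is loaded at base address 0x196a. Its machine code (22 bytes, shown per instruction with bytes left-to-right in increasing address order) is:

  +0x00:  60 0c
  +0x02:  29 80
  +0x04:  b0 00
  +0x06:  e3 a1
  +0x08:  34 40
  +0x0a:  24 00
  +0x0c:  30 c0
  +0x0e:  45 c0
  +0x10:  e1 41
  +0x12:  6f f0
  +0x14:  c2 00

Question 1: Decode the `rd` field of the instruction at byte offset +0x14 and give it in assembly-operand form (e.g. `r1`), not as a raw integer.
r1

[14] c2 00 → 0xc200
  top 4b → 0xc → neg [R]
  [11:9] rd=1 = r1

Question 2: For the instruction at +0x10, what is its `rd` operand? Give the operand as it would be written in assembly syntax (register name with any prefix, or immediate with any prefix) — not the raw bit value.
r0

off 0x10: read e1 41 as big → 0xe141
  op=0xe141>>12=0xe ⇒ sbi (RI)
  [11:9] rd=0 = r0
  [8:0] imm=321 = #321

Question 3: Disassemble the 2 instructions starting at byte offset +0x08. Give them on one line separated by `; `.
+0x08: 34 40 ⇒ word 0x3440 (big)
  opcode bits[15:12]=0x3: sll/RR
  [11:9] rd=2 = r2
  [8:6] rs=1 = r1
+0x0a: 24 00 ⇒ word 0x2400 (big)
  opcode bits[15:12]=0x2: or/RR
  [11:9] rd=2 = r2
  [8:6] rs=0 = r0

sll r2, r1; or r2, r0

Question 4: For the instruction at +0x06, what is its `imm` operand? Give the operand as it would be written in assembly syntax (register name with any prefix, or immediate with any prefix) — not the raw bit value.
@+06  big-endian(e3 a1) = 0xe3a1
  top 4b → 0xe → sbi [RI]
  rd: (w>>9)&0x7=0x1 → r1
  imm: (w>>0)&0x1ff=0x1a1 → #417

#417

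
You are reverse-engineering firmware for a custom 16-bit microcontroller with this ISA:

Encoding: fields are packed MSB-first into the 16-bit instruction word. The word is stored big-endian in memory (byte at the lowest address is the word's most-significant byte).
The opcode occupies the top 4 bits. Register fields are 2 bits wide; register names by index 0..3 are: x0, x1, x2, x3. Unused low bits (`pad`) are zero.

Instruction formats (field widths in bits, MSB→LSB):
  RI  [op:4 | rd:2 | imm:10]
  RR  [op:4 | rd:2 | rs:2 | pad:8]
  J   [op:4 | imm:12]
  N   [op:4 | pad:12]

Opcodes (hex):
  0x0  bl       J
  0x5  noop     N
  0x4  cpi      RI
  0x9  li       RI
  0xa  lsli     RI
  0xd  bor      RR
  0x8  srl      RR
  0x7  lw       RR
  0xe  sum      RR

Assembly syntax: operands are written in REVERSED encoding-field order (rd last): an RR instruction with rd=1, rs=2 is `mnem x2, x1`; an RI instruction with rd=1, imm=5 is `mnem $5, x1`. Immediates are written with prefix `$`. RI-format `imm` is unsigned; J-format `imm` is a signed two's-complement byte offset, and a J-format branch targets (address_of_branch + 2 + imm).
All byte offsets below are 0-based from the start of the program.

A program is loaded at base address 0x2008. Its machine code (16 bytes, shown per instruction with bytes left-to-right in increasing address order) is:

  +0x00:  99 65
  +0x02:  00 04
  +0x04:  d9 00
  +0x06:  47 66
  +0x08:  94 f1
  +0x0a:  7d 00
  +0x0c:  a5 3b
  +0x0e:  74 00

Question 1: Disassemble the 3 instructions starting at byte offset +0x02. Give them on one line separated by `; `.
@+02  big-endian(00 04) = 0x0004
  opcode bits[15:12]=0x0: bl/J
  [11:0] imm=4 = $4
@+04  big-endian(d9 00) = 0xd900
  opcode bits[15:12]=0xd: bor/RR
  [11:10] rd=2 = x2
  [9:8] rs=1 = x1
@+06  big-endian(47 66) = 0x4766
  opcode bits[15:12]=0x4: cpi/RI
  [11:10] rd=1 = x1
  [9:0] imm=870 = $870

bl $4; bor x1, x2; cpi $870, x1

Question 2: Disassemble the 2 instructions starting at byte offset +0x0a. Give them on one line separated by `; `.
@+0a  big-endian(7d 00) = 0x7d00
  opcode bits[15:12]=0x7: lw/RR
  [11:10] rd=3 = x3
  [9:8] rs=1 = x1
@+0c  big-endian(a5 3b) = 0xa53b
  opcode bits[15:12]=0xa: lsli/RI
  [11:10] rd=1 = x1
  [9:0] imm=315 = $315

lw x1, x3; lsli $315, x1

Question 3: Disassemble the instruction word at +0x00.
[00] 99 65 → 0x9965
  opcode bits[15:12]=0x9: li/RI
  [11:10] rd=2 = x2
  [9:0] imm=357 = $357

li $357, x2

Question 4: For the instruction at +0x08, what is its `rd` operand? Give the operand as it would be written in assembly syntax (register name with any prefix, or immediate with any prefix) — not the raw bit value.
x1

@+08  big-endian(94 f1) = 0x94f1
  op=0x94f1>>12=0x9 ⇒ li (RI)
  rd@[11:10]=0x1 ⇒ x1
  imm@[9:0]=0xf1 ⇒ $241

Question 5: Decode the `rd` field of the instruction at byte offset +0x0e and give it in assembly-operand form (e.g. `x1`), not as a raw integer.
off 0x0e: read 74 00 as big → 0x7400
  top 4b → 0x7 → lw [RR]
  rd: (w>>10)&0x3=0x1 → x1
  rs: (w>>8)&0x3=0x0 → x0

x1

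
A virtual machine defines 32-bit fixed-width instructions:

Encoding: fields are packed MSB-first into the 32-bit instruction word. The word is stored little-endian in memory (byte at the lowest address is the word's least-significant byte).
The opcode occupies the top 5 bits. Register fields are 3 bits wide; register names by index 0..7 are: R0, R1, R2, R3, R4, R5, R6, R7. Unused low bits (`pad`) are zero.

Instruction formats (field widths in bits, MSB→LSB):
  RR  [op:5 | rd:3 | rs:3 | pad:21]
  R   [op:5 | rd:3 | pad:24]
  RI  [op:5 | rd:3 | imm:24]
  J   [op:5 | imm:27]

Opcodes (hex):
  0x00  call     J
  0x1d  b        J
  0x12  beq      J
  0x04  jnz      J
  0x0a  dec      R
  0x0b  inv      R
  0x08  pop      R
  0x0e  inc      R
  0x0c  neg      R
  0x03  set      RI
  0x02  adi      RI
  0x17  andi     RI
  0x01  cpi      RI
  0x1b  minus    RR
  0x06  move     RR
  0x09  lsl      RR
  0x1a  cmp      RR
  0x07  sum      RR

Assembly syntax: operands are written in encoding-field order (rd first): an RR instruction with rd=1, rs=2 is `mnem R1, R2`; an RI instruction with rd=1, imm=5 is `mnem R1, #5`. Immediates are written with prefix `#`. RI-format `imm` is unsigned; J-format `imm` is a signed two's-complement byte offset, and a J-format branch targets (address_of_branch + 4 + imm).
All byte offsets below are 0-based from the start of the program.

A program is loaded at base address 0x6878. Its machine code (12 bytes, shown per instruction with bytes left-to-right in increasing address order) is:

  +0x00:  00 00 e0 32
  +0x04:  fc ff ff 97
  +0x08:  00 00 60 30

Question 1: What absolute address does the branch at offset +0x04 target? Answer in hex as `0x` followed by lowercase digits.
0x687c

[04] fc ff ff 97 → 0x97fffffc
  top 5b → 0x12 → beq [J]
  imm@[26:0]=0x7fffffc (s27→-4) ⇒ #-4
  target = base 0x6878 + off 0x04 + 4 + imm -4 = 0x687c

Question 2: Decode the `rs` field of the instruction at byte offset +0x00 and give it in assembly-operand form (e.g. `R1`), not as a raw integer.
[00] 00 00 e0 32 → 0x32e00000
  op=0x32e00000>>27=0x6 ⇒ move (RR)
  [26:24] rd=2 = R2
  [23:21] rs=7 = R7

R7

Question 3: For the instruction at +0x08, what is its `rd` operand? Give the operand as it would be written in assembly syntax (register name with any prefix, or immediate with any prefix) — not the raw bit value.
R0

+0x08: 00 00 60 30 ⇒ word 0x30600000 (little)
  top 5b → 0x6 → move [RR]
  rd: (w>>24)&0x7=0x0 → R0
  rs: (w>>21)&0x7=0x3 → R3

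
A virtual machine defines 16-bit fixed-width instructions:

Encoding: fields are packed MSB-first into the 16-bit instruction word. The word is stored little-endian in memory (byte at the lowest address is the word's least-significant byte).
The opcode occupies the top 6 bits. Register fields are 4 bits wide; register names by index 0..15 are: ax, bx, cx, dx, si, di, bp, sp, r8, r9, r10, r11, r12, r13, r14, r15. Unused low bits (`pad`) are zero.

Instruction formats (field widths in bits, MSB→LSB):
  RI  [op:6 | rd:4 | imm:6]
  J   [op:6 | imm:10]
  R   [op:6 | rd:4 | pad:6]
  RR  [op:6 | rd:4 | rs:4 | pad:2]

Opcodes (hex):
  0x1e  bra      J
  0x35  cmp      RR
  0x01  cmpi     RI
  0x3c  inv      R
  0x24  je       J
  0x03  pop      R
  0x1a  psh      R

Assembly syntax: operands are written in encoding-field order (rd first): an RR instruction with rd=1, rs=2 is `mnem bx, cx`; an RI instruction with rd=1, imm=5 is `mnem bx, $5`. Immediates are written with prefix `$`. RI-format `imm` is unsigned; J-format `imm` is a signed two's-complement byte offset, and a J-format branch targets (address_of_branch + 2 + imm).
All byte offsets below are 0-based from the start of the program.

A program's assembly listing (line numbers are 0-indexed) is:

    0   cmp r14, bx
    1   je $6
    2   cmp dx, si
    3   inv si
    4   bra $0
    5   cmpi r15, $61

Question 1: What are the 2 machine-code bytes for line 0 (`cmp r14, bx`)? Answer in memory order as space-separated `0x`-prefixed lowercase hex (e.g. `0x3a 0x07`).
line 0 (cmp): pack op=0x35:6|rd=14:4|rs=1:4|pad=0:2 = 0xd784; little→ 84 d7

0x84 0xd7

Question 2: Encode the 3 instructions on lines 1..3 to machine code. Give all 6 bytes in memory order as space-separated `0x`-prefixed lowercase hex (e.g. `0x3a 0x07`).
1. je fields op=0x24:6|imm=6:10 → word 9006h → 06 90
2. cmp fields op=0x35:6|rd=3:4|rs=4:4|pad=0:2 → word d4d0h → d0 d4
3. inv fields op=0x3c:6|rd=4:4|pad=0:6 → word f100h → 00 f1

0x06 0x90 0xd0 0xd4 0x00 0xf1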